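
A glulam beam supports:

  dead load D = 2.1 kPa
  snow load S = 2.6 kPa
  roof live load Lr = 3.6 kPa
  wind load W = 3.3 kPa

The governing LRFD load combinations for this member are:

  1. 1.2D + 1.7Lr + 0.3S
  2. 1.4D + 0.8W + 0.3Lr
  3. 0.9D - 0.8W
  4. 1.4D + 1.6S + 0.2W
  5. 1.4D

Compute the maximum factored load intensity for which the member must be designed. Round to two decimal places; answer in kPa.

1. 1.2(2.1) + 1.7(3.6) + 0.3(2.6) = 9.42
2. 1.4(2.1) + 0.8(3.3) + 0.3(3.6) = 6.66
3. 0.9(2.1) - 0.8(3.3) = -0.75
4. 1.4(2.1) + 1.6(2.6) + 0.2(3.3) = 7.76
5. 1.4(2.1) = 2.94
The controlling combination is 1, giving 9.42 kPa.

9.42 kPa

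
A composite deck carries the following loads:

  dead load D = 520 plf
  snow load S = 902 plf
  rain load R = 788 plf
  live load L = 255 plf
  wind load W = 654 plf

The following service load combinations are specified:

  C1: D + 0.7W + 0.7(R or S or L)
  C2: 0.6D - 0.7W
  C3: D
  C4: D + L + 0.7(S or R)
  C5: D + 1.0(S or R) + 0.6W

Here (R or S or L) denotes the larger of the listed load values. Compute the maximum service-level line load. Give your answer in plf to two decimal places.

1814.40 plf

(R or S or L) → S = 902 plf; (S or R) → S = 902 plf.
C1: 1.0(520) + 0.7(654) + 0.7(902) = 1609.20
C2: 0.6(520) - 0.7(654) = -145.80
C3: 1.0(520) = 520.00
C4: 1.0(520) + 1.0(255) + 0.7(902) = 1406.40
C5: 1.0(520) + 1.0(902) + 0.6(654) = 1814.40
Combination 5 governs: w = 1814.40 plf.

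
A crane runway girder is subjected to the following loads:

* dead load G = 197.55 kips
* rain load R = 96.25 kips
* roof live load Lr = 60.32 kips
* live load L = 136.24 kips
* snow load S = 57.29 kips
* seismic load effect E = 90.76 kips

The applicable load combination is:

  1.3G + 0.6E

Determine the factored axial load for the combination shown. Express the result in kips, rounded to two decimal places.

311.27 kips

1.3(197.55) + 0.6(90.76) = 311.27
P_u = 311.27 kips.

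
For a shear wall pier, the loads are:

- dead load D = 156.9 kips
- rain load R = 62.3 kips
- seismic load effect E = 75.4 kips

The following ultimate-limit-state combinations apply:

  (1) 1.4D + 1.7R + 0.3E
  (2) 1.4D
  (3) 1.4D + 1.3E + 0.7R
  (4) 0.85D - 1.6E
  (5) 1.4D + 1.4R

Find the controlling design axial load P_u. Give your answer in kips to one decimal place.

361.3 kips

(1) 1.4(156.9) + 1.7(62.3) + 0.3(75.4) = 219.7 + 105.9 + 22.6 = 348.2
(2) 1.4(156.9) = 219.7
(3) 1.4(156.9) + 1.3(75.4) + 0.7(62.3) = 219.7 + 98.0 + 43.6 = 361.3
(4) 0.85(156.9) - 1.6(75.4) = 12.7
(5) 1.4(156.9) + 1.4(62.3) = 219.7 + 87.2 = 306.9
Maximum is from combination 3.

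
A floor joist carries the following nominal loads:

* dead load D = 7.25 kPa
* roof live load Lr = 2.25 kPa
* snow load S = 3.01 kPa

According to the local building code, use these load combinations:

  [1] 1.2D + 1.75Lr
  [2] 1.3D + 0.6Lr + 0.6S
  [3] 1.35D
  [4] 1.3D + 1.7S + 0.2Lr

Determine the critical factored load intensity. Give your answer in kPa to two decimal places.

14.99 kPa

[1] 1.2(7.25) + 1.75(2.25) = 12.64
[2] 1.3(7.25) + 0.6(2.25) + 0.6(3.01) = 12.58
[3] 1.35(7.25) = 9.79
[4] 1.3(7.25) + 1.7(3.01) + 0.2(2.25) = 14.99
The controlling combination is 4, giving 14.99 kPa.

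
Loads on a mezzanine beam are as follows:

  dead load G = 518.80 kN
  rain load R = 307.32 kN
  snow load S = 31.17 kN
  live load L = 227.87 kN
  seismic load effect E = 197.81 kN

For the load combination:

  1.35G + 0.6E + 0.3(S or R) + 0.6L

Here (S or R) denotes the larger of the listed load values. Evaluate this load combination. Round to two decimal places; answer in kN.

1047.98 kN

(S or R) → R = 307.32 kN.
1.35(518.80) + 0.6(197.81) + 0.3(307.32) + 0.6(227.87) = 1047.98
N_u = 1047.98 kN.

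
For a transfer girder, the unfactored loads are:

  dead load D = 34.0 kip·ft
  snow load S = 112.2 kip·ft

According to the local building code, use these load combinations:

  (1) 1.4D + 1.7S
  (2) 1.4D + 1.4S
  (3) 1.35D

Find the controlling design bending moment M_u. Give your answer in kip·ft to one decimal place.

(1) 1.4(34.0) + 1.7(112.2) = 238.3
(2) 1.4(34.0) + 1.4(112.2) = 204.7
(3) 1.35(34.0) = 45.9
Combination 1 governs: M_u = 238.3 kip·ft.

238.3 kip·ft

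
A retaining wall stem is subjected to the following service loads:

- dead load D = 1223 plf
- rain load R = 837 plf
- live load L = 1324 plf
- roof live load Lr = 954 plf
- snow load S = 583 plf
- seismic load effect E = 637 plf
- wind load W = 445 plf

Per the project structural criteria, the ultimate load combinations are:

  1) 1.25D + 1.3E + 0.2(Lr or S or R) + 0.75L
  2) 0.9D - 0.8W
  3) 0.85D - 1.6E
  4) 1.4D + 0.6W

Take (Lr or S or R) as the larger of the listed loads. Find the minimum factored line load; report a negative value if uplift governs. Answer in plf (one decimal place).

20.4 plf

(Lr or S or R) → Lr = 954 plf.
1) 1.25(1223) + 1.3(637) + 0.2(954) + 0.75(1324) = 1528.8 + 828.1 + 190.8 + 993.0 = 3540.7
2) 0.9(1223) - 0.8(445) = 1100.7 - 356.0 = 744.7
3) 0.85(1223) - 1.6(637) = 1039.6 - 1019.2 = 20.4
4) 1.4(1223) + 0.6(445) = 1712.2 + 267.0 = 1979.2
Combination 3 gives the minimum: 20.4 plf.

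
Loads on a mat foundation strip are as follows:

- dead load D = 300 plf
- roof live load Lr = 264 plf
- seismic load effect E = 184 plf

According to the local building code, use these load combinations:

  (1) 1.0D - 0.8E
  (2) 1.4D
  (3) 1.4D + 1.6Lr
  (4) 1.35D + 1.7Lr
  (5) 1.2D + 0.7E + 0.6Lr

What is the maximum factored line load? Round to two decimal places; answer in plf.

853.80 plf

(1) 1.0(300) - 0.8(184) = 300.00 - 147.20 = 152.80
(2) 1.4(300) = 420.00
(3) 1.4(300) + 1.6(264) = 420.00 + 422.40 = 842.40
(4) 1.35(300) + 1.7(264) = 405.00 + 448.80 = 853.80
(5) 1.2(300) + 0.7(184) + 0.6(264) = 360.00 + 128.80 + 158.40 = 647.20
Maximum is from combination 4.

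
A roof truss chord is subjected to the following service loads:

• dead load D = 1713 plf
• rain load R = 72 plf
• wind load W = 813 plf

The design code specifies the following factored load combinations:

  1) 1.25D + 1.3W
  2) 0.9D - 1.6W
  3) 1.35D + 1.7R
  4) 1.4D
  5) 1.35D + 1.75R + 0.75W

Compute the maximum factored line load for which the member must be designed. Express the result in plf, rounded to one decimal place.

3198.2 plf

1) 1.25(1713) + 1.3(813) = 2141.3 + 1056.9 = 3198.2
2) 0.9(1713) - 1.6(813) = 1541.7 - 1300.8 = 240.9
3) 1.35(1713) + 1.7(72) = 2312.6 + 122.4 = 2435.0
4) 1.4(1713) = 2398.2
5) 1.35(1713) + 1.75(72) + 0.75(813) = 3048.3
Maximum is from combination 1.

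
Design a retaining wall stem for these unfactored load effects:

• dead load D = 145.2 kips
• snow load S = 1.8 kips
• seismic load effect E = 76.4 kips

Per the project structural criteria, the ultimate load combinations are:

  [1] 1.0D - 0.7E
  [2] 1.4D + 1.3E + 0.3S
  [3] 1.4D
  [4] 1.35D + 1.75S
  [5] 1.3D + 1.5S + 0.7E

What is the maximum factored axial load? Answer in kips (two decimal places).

303.14 kips

[1] 1.0(145.2) - 0.7(76.4) = 145.20 - 53.48 = 91.72
[2] 1.4(145.2) + 1.3(76.4) + 0.3(1.8) = 203.28 + 99.32 + 0.54 = 303.14
[3] 1.4(145.2) = 203.28
[4] 1.35(145.2) + 1.75(1.8) = 196.02 + 3.15 = 199.17
[5] 1.3(145.2) + 1.5(1.8) + 0.7(76.4) = 188.76 + 2.70 + 53.48 = 244.94
Combination 2 governs: P_u = 303.14 kips.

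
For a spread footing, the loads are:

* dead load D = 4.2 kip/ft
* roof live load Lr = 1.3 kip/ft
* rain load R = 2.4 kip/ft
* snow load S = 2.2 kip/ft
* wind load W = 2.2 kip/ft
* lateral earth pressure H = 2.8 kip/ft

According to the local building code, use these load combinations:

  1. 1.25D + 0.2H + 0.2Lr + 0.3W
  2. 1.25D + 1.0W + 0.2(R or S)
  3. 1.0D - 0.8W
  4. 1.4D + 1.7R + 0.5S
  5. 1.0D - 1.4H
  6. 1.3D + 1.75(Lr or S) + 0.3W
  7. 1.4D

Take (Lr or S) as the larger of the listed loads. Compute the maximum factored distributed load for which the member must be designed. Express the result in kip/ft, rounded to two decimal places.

11.06 kip/ft

(R or S) → R = 2.4 kip/ft; (Lr or S) → S = 2.2 kip/ft.
1. 1.25(4.2) + 0.2(2.8) + 0.2(1.3) + 0.3(2.2) = 6.73
2. 1.25(4.2) + 1.0(2.2) + 0.2(2.4) = 7.93
3. 1.0(4.2) - 0.8(2.2) = 2.44
4. 1.4(4.2) + 1.7(2.4) + 0.5(2.2) = 11.06
5. 1.0(4.2) - 1.4(2.8) = 0.28
6. 1.3(4.2) + 1.75(2.2) + 0.3(2.2) = 9.97
7. 1.4(4.2) = 5.88
Combination 4 governs: w_u = 11.06 kip/ft.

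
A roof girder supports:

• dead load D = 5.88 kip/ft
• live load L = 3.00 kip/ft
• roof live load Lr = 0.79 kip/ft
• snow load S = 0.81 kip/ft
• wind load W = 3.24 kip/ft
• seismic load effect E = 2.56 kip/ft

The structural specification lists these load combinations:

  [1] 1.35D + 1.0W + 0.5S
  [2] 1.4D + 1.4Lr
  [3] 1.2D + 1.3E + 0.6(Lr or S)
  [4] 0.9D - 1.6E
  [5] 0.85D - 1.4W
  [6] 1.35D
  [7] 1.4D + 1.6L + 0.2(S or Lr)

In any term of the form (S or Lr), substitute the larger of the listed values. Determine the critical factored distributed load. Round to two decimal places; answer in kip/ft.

13.19 kip/ft

(Lr or S) → S = 0.81 kip/ft; (S or Lr) → S = 0.81 kip/ft.
[1] 1.35(5.88) + 1.0(3.24) + 0.5(0.81) = 11.58
[2] 1.4(5.88) + 1.4(0.79) = 8.23 + 1.11 = 9.34
[3] 1.2(5.88) + 1.3(2.56) + 0.6(0.81) = 10.87
[4] 0.9(5.88) - 1.6(2.56) = 1.20
[5] 0.85(5.88) - 1.4(3.24) = 5.00 - 4.54 = 0.46
[6] 1.35(5.88) = 7.94
[7] 1.4(5.88) + 1.6(3.00) + 0.2(0.81) = 8.23 + 4.80 + 0.16 = 13.19
Combination 7 governs: w_u = 13.19 kip/ft.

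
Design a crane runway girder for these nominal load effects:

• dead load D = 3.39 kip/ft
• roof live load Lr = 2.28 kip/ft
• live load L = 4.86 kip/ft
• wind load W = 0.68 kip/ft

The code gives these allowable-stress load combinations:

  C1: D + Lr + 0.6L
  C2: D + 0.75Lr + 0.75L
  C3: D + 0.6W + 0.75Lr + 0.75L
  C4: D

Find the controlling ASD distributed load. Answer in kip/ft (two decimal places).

9.15 kip/ft

C1: 1.0(3.39) + 1.0(2.28) + 0.6(4.86) = 3.39 + 2.28 + 2.92 = 8.59
C2: 1.0(3.39) + 0.75(2.28) + 0.75(4.86) = 3.39 + 1.71 + 3.65 = 8.75
C3: 1.0(3.39) + 0.6(0.68) + 0.75(2.28) + 0.75(4.86) = 9.15
C4: 1.0(3.39) = 3.39
Combination 3 governs: w = 9.15 kip/ft.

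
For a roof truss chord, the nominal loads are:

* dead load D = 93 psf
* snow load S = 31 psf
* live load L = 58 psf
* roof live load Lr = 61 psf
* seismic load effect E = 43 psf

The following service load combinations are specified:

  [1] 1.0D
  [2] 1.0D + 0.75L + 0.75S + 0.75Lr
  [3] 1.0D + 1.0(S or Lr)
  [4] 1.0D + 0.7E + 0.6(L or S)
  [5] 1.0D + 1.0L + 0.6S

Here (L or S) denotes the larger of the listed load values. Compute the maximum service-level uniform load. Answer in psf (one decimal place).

205.5 psf

(S or Lr) → Lr = 61 psf; (L or S) → L = 58 psf.
[1] 1.0(93) = 93.0
[2] 1.0(93) + 0.75(58) + 0.75(31) + 0.75(61) = 205.5
[3] 1.0(93) + 1.0(61) = 154.0
[4] 1.0(93) + 0.7(43) + 0.6(58) = 157.9
[5] 1.0(93) + 1.0(58) + 0.6(31) = 169.6
Combination 2 governs: q = 205.5 psf.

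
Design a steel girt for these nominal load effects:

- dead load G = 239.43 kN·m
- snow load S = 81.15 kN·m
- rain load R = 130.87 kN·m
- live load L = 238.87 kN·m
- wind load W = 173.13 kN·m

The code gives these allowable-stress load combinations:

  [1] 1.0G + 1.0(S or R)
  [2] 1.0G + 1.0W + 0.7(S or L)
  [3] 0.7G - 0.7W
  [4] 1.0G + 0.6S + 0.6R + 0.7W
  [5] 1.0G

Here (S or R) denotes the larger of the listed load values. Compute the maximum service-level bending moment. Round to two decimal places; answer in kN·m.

579.77 kN·m

(S or R) → R = 130.87 kN·m; (S or L) → L = 238.87 kN·m.
[1] 1.0(239.43) + 1.0(130.87) = 239.43 + 130.87 = 370.30
[2] 1.0(239.43) + 1.0(173.13) + 0.7(238.87) = 239.43 + 173.13 + 167.21 = 579.77
[3] 0.7(239.43) - 0.7(173.13) = 167.60 - 121.19 = 46.41
[4] 1.0(239.43) + 0.6(81.15) + 0.6(130.87) + 0.7(173.13) = 239.43 + 48.69 + 78.52 + 121.19 = 487.83
[5] 1.0(239.43) = 239.43
Maximum is from combination 2.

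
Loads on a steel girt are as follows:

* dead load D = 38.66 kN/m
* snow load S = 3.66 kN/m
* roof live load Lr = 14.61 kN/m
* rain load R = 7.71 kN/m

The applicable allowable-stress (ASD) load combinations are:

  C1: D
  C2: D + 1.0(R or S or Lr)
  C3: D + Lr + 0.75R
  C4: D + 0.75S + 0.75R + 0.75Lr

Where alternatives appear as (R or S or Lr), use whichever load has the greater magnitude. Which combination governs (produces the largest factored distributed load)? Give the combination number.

(R or S or Lr) → Lr = 14.61 kN/m.
C1: 1.0(38.66) = 38.66
C2: 1.0(38.66) + 1.0(14.61) = 38.66 + 14.61 = 53.27
C3: 1.0(38.66) + 1.0(14.61) + 0.75(7.71) = 38.66 + 14.61 + 5.78 = 59.05
C4: 1.0(38.66) + 0.75(3.66) + 0.75(7.71) + 0.75(14.61) = 38.66 + 2.75 + 5.78 + 10.96 = 58.15
The largest value is 59.05 kN/m from combination 3.

Combination 3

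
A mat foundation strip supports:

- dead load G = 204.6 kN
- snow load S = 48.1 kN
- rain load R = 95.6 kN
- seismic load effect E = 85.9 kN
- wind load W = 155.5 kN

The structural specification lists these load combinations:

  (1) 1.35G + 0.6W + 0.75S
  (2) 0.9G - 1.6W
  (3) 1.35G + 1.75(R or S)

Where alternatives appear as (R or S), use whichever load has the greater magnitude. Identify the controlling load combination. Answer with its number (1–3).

(R or S) → R = 95.6 kN.
(1) 1.35(204.6) + 0.6(155.5) + 0.75(48.1) = 276.2 + 93.3 + 36.1 = 405.6
(2) 0.9(204.6) - 1.6(155.5) = 184.1 - 248.8 = -64.7
(3) 1.35(204.6) + 1.75(95.6) = 276.2 + 167.3 = 443.5
The largest value is 443.5 kN from combination 3.

Combination 3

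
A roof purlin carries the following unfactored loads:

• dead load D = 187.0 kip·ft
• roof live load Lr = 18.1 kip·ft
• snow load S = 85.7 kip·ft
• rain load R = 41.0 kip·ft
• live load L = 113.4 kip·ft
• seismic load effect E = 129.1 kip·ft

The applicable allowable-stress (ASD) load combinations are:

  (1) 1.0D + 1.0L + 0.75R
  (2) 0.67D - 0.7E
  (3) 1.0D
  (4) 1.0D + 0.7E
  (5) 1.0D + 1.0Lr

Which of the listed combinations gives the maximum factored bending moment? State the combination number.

(1) 1.0(187.0) + 1.0(113.4) + 0.75(41.0) = 187.0 + 113.4 + 30.8 = 331.2
(2) 0.67(187.0) - 0.7(129.1) = 125.3 - 90.4 = 34.9
(3) 1.0(187.0) = 187.0
(4) 1.0(187.0) + 0.7(129.1) = 187.0 + 90.4 = 277.4
(5) 1.0(187.0) + 1.0(18.1) = 187.0 + 18.1 = 205.1
The largest value is 331.2 kip·ft from combination 1.

Combination 1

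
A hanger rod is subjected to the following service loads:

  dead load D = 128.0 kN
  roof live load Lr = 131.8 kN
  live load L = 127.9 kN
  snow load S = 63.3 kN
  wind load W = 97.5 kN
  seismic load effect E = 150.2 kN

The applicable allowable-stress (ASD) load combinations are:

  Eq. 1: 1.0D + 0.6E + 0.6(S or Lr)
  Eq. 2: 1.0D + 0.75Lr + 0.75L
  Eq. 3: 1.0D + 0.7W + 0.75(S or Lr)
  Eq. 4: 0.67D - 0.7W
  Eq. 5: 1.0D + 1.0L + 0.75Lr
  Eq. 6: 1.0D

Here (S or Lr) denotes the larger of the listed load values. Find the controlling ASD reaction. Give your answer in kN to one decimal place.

354.8 kN

(S or Lr) → Lr = 131.8 kN.
Eq. 1: 1.0(128.0) + 0.6(150.2) + 0.6(131.8) = 128.0 + 90.1 + 79.1 = 297.2
Eq. 2: 1.0(128.0) + 0.75(131.8) + 0.75(127.9) = 128.0 + 98.9 + 95.9 = 322.8
Eq. 3: 1.0(128.0) + 0.7(97.5) + 0.75(131.8) = 295.1
Eq. 4: 0.67(128.0) - 0.7(97.5) = 85.8 - 68.3 = 17.5
Eq. 5: 1.0(128.0) + 1.0(127.9) + 0.75(131.8) = 128.0 + 127.9 + 98.9 = 354.8
Eq. 6: 1.0(128.0) = 128.0
Maximum is from combination 5.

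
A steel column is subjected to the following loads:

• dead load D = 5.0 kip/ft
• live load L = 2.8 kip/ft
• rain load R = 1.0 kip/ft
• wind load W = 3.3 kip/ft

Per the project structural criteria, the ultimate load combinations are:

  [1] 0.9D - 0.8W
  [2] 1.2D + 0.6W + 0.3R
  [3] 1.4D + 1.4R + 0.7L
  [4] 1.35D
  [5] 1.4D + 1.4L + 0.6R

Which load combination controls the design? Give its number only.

[1] 0.9(5.0) - 0.8(3.3) = 1.86
[2] 1.2(5.0) + 0.6(3.3) + 0.3(1.0) = 8.28
[3] 1.4(5.0) + 1.4(1.0) + 0.7(2.8) = 10.36
[4] 1.35(5.0) = 6.75
[5] 1.4(5.0) + 1.4(2.8) + 0.6(1.0) = 11.52
The largest value is 11.52 kip/ft from combination 5.

Combination 5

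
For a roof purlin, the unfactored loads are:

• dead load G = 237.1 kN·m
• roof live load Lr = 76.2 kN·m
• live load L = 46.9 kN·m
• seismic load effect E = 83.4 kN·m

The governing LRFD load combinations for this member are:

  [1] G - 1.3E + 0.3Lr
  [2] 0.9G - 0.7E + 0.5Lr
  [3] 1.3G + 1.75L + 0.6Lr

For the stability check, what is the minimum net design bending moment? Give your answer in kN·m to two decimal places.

151.54 kN·m

[1] 1.0(237.1) - 1.3(83.4) + 0.3(76.2) = 237.10 - 108.42 + 22.86 = 151.54
[2] 0.9(237.1) - 0.7(83.4) + 0.5(76.2) = 213.39 - 58.38 + 38.10 = 193.11
[3] 1.3(237.1) + 1.75(46.9) + 0.6(76.2) = 308.23 + 82.08 + 45.72 = 436.03
Combination 1 gives the minimum: 151.54 kN·m.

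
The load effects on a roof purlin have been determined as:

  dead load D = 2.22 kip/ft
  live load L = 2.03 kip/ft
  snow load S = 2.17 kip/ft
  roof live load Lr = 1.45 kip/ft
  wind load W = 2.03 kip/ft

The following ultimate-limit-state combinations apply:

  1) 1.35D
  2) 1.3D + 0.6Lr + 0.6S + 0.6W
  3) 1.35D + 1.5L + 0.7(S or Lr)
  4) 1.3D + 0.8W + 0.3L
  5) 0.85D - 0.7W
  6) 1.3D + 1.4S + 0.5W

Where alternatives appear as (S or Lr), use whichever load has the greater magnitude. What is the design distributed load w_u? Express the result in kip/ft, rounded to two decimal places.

7.56 kip/ft

(S or Lr) → S = 2.17 kip/ft.
1) 1.35(2.22) = 3.00
2) 1.3(2.22) + 0.6(1.45) + 0.6(2.17) + 0.6(2.03) = 6.28
3) 1.35(2.22) + 1.5(2.03) + 0.7(2.17) = 7.56
4) 1.3(2.22) + 0.8(2.03) + 0.3(2.03) = 5.12
5) 0.85(2.22) - 0.7(2.03) = 0.47
6) 1.3(2.22) + 1.4(2.17) + 0.5(2.03) = 6.94
Maximum is from combination 3.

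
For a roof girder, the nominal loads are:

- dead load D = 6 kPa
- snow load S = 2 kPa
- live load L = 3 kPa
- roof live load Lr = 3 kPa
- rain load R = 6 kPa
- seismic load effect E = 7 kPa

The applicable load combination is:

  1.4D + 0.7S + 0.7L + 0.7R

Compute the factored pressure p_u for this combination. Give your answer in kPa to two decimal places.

1.4(6) + 0.7(2) + 0.7(3) + 0.7(6) = 8.40 + 1.40 + 2.10 + 4.20 = 16.10
p_u = 16.10 kPa.

16.10 kPa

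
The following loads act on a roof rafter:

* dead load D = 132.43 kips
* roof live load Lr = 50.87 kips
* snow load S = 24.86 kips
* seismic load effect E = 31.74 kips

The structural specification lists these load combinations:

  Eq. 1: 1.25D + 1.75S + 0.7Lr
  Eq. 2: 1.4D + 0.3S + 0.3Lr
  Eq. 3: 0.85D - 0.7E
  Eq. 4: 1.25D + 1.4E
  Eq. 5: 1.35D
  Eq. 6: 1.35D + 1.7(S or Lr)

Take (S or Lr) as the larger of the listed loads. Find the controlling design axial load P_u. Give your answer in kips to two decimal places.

265.26 kips

(S or Lr) → Lr = 50.87 kips.
Eq. 1: 1.25(132.43) + 1.75(24.86) + 0.7(50.87) = 244.65
Eq. 2: 1.4(132.43) + 0.3(24.86) + 0.3(50.87) = 208.12
Eq. 3: 0.85(132.43) - 0.7(31.74) = 90.35
Eq. 4: 1.25(132.43) + 1.4(31.74) = 209.97
Eq. 5: 1.35(132.43) = 178.78
Eq. 6: 1.35(132.43) + 1.7(50.87) = 265.26
Maximum is from combination 6.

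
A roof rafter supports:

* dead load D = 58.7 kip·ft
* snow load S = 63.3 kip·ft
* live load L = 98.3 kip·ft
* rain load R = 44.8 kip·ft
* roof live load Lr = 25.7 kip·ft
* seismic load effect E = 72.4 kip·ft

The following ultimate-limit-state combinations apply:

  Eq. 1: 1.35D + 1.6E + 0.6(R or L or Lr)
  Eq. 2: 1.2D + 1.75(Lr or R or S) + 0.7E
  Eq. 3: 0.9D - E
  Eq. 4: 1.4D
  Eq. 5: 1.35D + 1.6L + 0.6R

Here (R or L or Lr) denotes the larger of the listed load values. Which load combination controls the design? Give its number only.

(R or L or Lr) → L = 98.3 kip·ft; (Lr or R or S) → S = 63.3 kip·ft.
Eq. 1: 1.35(58.7) + 1.6(72.4) + 0.6(98.3) = 254.1
Eq. 2: 1.2(58.7) + 1.75(63.3) + 0.7(72.4) = 70.4 + 110.8 + 50.7 = 231.9
Eq. 3: 0.9(58.7) - 1.0(72.4) = 52.8 - 72.4 = -19.6
Eq. 4: 1.4(58.7) = 82.2
Eq. 5: 1.35(58.7) + 1.6(98.3) + 0.6(44.8) = 79.2 + 157.3 + 26.9 = 263.4
The largest value is 263.4 kip·ft from combination 5.

Combination 5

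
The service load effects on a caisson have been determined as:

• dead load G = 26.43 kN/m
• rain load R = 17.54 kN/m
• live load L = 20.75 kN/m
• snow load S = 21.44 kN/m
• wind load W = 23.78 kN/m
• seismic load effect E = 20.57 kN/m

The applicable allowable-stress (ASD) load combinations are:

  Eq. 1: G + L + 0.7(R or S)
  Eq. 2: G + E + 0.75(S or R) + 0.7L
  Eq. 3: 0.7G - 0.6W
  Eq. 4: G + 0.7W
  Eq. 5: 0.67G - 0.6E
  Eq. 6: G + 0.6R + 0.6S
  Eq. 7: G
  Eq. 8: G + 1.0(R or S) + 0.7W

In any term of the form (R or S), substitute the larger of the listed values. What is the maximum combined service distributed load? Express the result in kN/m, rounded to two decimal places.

77.61 kN/m

(R or S) → S = 21.44 kN/m; (S or R) → S = 21.44 kN/m.
Eq. 1: 1.0(26.43) + 1.0(20.75) + 0.7(21.44) = 26.43 + 20.75 + 15.01 = 62.19
Eq. 2: 1.0(26.43) + 1.0(20.57) + 0.75(21.44) + 0.7(20.75) = 26.43 + 20.57 + 16.08 + 14.53 = 77.61
Eq. 3: 0.7(26.43) - 0.6(23.78) = 18.50 - 14.27 = 4.23
Eq. 4: 1.0(26.43) + 0.7(23.78) = 26.43 + 16.65 = 43.08
Eq. 5: 0.67(26.43) - 0.6(20.57) = 17.71 - 12.34 = 5.37
Eq. 6: 1.0(26.43) + 0.6(17.54) + 0.6(21.44) = 49.82
Eq. 7: 1.0(26.43) = 26.43
Eq. 8: 1.0(26.43) + 1.0(21.44) + 0.7(23.78) = 26.43 + 21.44 + 16.65 = 64.52
Maximum is from combination 2.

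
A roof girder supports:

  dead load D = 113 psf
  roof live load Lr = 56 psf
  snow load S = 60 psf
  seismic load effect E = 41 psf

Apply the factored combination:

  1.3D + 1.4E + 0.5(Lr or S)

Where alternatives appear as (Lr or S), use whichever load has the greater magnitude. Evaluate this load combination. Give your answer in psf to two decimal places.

(Lr or S) → S = 60 psf.
1.3(113) + 1.4(41) + 0.5(60) = 146.90 + 57.40 + 30.00 = 234.30
q_u = 234.30 psf.

234.30 psf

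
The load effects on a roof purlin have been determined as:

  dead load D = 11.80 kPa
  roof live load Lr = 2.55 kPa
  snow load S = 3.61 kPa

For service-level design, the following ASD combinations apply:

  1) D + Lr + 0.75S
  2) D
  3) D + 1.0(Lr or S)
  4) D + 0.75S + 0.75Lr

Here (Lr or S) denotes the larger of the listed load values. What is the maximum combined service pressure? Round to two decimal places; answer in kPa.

17.06 kPa

(Lr or S) → S = 3.61 kPa.
1) 1.0(11.80) + 1.0(2.55) + 0.75(3.61) = 11.80 + 2.55 + 2.71 = 17.06
2) 1.0(11.80) = 11.80
3) 1.0(11.80) + 1.0(3.61) = 11.80 + 3.61 = 15.41
4) 1.0(11.80) + 0.75(3.61) + 0.75(2.55) = 11.80 + 2.71 + 1.91 = 16.42
The controlling combination is 1, giving 17.06 kPa.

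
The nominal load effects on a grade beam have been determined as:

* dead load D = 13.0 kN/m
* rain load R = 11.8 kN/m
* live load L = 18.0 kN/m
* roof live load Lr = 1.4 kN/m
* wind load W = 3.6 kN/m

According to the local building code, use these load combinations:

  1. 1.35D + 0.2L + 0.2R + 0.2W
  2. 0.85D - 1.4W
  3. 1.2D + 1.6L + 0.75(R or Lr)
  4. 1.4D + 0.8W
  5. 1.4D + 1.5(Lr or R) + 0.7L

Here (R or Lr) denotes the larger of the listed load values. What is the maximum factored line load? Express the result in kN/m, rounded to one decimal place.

53.3 kN/m

(R or Lr) → R = 11.8 kN/m; (Lr or R) → R = 11.8 kN/m.
1. 1.35(13.0) + 0.2(18.0) + 0.2(11.8) + 0.2(3.6) = 24.2
2. 0.85(13.0) - 1.4(3.6) = 6.0
3. 1.2(13.0) + 1.6(18.0) + 0.75(11.8) = 53.3
4. 1.4(13.0) + 0.8(3.6) = 21.1
5. 1.4(13.0) + 1.5(11.8) + 0.7(18.0) = 48.5
Maximum is from combination 3.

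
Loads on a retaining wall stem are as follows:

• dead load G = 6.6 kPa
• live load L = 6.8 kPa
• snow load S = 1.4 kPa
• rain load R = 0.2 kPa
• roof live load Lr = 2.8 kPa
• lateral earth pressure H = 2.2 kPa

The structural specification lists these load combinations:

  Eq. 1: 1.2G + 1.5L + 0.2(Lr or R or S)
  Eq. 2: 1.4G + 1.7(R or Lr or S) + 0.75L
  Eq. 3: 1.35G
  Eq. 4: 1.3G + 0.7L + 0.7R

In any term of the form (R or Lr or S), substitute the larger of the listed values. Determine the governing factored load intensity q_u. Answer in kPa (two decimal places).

(Lr or R or S) → Lr = 2.8 kPa; (R or Lr or S) → Lr = 2.8 kPa.
Eq. 1: 1.2(6.6) + 1.5(6.8) + 0.2(2.8) = 7.92 + 10.20 + 0.56 = 18.68
Eq. 2: 1.4(6.6) + 1.7(2.8) + 0.75(6.8) = 9.24 + 4.76 + 5.10 = 19.10
Eq. 3: 1.35(6.6) = 8.91
Eq. 4: 1.3(6.6) + 0.7(6.8) + 0.7(0.2) = 8.58 + 4.76 + 0.14 = 13.48
Combination 2 governs: q_u = 19.10 kPa.

19.10 kPa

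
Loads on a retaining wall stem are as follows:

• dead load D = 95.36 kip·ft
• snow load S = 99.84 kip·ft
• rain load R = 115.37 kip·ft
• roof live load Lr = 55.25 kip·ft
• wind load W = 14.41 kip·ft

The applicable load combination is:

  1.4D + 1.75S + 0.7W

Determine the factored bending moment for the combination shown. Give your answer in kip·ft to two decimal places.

318.31 kip·ft

1.4(95.36) + 1.75(99.84) + 0.7(14.41) = 318.31
M_u = 318.31 kip·ft.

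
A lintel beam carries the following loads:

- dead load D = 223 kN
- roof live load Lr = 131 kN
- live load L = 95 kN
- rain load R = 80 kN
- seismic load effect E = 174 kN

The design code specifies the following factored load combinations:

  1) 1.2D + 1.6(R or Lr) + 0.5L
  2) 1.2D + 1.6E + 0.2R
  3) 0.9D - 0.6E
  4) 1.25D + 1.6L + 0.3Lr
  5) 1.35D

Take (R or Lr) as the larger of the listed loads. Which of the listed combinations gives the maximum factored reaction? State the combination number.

(R or Lr) → Lr = 131 kN.
1) 1.2(223) + 1.6(131) + 0.5(95) = 524.7
2) 1.2(223) + 1.6(174) + 0.2(80) = 562.0
3) 0.9(223) - 0.6(174) = 96.3
4) 1.25(223) + 1.6(95) + 0.3(131) = 470.1
5) 1.35(223) = 301.1
The largest value is 562.0 kN from combination 2.

Combination 2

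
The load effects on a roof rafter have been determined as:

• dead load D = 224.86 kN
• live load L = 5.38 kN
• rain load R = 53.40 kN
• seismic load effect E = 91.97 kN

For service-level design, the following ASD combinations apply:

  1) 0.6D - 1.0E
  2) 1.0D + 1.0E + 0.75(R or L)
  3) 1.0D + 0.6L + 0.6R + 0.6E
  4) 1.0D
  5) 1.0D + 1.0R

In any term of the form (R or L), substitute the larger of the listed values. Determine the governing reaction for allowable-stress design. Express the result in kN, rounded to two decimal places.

356.88 kN

(R or L) → R = 53.40 kN.
1) 0.6(224.86) - 1.0(91.97) = 134.92 - 91.97 = 42.95
2) 1.0(224.86) + 1.0(91.97) + 0.75(53.40) = 224.86 + 91.97 + 40.05 = 356.88
3) 1.0(224.86) + 0.6(5.38) + 0.6(53.40) + 0.6(91.97) = 224.86 + 3.23 + 32.04 + 55.18 = 315.31
4) 1.0(224.86) = 224.86
5) 1.0(224.86) + 1.0(53.40) = 224.86 + 53.40 = 278.26
Maximum is from combination 2.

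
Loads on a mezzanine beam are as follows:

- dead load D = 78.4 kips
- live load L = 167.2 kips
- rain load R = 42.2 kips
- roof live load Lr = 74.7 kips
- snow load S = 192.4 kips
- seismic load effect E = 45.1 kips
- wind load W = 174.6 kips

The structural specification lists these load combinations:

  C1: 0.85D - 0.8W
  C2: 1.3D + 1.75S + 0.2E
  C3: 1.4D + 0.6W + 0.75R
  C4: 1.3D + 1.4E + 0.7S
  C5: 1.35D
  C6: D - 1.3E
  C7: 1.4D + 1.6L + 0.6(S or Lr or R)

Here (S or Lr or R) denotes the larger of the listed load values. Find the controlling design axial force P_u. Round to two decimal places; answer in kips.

(S or Lr or R) → S = 192.4 kips.
C1: 0.85(78.4) - 0.8(174.6) = 66.64 - 139.68 = -73.04
C2: 1.3(78.4) + 1.75(192.4) + 0.2(45.1) = 101.92 + 336.70 + 9.02 = 447.64
C3: 1.4(78.4) + 0.6(174.6) + 0.75(42.2) = 109.76 + 104.76 + 31.65 = 246.17
C4: 1.3(78.4) + 1.4(45.1) + 0.7(192.4) = 101.92 + 63.14 + 134.68 = 299.74
C5: 1.35(78.4) = 105.84
C6: 1.0(78.4) - 1.3(45.1) = 78.40 - 58.63 = 19.77
C7: 1.4(78.4) + 1.6(167.2) + 0.6(192.4) = 109.76 + 267.52 + 115.44 = 492.72
Maximum is from combination 7.

492.72 kips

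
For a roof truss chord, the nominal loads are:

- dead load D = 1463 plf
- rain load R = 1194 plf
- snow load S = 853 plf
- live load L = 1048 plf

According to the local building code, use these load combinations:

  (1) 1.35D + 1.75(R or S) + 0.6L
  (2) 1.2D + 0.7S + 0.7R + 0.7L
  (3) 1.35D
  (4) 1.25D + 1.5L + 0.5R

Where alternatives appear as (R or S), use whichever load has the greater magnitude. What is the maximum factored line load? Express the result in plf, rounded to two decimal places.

(R or S) → R = 1194 plf.
(1) 1.35(1463) + 1.75(1194) + 0.6(1048) = 1975.05 + 2089.50 + 628.80 = 4693.35
(2) 1.2(1463) + 0.7(853) + 0.7(1194) + 0.7(1048) = 1755.60 + 597.10 + 835.80 + 733.60 = 3922.10
(3) 1.35(1463) = 1975.05
(4) 1.25(1463) + 1.5(1048) + 0.5(1194) = 1828.75 + 1572.00 + 597.00 = 3997.75
Combination 1 governs: w_u = 4693.35 plf.

4693.35 plf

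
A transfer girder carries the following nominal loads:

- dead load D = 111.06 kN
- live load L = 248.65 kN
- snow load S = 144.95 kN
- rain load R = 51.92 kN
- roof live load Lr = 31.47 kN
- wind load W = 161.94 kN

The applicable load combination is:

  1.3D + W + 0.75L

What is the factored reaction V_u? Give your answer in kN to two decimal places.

1.3(111.06) + 1.0(161.94) + 0.75(248.65) = 492.81
V_u = 492.81 kN.

492.81 kN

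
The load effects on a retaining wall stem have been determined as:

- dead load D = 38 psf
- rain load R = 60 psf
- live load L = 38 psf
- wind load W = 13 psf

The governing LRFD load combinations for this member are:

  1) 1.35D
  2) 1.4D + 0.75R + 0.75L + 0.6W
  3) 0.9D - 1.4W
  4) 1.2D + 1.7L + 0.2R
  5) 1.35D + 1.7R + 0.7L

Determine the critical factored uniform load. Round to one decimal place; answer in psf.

179.9 psf

1) 1.35(38) = 51.3
2) 1.4(38) + 0.75(60) + 0.75(38) + 0.6(13) = 134.5
3) 0.9(38) - 1.4(13) = 16.0
4) 1.2(38) + 1.7(38) + 0.2(60) = 122.2
5) 1.35(38) + 1.7(60) + 0.7(38) = 179.9
Maximum is from combination 5.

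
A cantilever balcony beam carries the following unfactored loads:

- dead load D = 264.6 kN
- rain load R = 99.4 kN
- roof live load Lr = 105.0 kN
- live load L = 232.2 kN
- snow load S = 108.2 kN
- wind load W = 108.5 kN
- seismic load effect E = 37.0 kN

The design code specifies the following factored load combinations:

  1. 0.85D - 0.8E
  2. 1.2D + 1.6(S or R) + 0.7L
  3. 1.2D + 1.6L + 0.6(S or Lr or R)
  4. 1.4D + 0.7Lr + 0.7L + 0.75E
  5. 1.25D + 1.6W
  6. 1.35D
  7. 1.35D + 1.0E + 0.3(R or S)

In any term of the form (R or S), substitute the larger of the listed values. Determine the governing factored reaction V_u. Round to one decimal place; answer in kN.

(S or R) → S = 108.2 kN; (S or Lr or R) → S = 108.2 kN; (R or S) → S = 108.2 kN.
1. 0.85(264.6) - 0.8(37.0) = 224.9 - 29.6 = 195.3
2. 1.2(264.6) + 1.6(108.2) + 0.7(232.2) = 653.2
3. 1.2(264.6) + 1.6(232.2) + 0.6(108.2) = 754.0
4. 1.4(264.6) + 0.7(105.0) + 0.7(232.2) + 0.75(37.0) = 370.4 + 73.5 + 162.5 + 27.8 = 634.2
5. 1.25(264.6) + 1.6(108.5) = 330.8 + 173.6 = 504.4
6. 1.35(264.6) = 357.2
7. 1.35(264.6) + 1.0(37.0) + 0.3(108.2) = 357.2 + 37.0 + 32.5 = 426.7
Combination 3 governs: V_u = 754.0 kN.

754.0 kN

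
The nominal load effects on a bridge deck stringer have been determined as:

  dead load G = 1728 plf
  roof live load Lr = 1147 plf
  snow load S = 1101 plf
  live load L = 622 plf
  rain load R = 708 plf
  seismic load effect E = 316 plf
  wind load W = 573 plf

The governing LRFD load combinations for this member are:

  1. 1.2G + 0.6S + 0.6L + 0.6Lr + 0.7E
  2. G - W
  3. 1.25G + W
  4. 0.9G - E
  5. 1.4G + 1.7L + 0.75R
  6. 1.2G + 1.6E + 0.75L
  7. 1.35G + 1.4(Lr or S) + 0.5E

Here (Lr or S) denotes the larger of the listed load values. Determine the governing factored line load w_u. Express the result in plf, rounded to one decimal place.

4096.6 plf

(Lr or S) → Lr = 1147 plf.
1. 1.2(1728) + 0.6(1101) + 0.6(622) + 0.6(1147) + 0.7(316) = 2073.6 + 660.6 + 373.2 + 688.2 + 221.2 = 4016.8
2. 1.0(1728) - 1.0(573) = 1728.0 - 573.0 = 1155.0
3. 1.25(1728) + 1.0(573) = 2160.0 + 573.0 = 2733.0
4. 0.9(1728) - 1.0(316) = 1555.2 - 316.0 = 1239.2
5. 1.4(1728) + 1.7(622) + 0.75(708) = 2419.2 + 1057.4 + 531.0 = 4007.6
6. 1.2(1728) + 1.6(316) + 0.75(622) = 2073.6 + 505.6 + 466.5 = 3045.7
7. 1.35(1728) + 1.4(1147) + 0.5(316) = 2332.8 + 1605.8 + 158.0 = 4096.6
Combination 7 governs: w_u = 4096.6 plf.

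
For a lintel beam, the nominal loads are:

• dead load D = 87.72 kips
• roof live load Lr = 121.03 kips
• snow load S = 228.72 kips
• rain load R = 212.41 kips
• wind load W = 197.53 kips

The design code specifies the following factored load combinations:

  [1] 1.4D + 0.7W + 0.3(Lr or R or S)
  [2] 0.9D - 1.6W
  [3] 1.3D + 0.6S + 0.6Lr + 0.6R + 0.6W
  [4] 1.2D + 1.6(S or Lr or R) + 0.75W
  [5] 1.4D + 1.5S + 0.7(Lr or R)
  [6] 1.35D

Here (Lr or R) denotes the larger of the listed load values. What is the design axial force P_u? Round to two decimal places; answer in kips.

(Lr or R or S) → S = 228.72 kips; (S or Lr or R) → S = 228.72 kips; (Lr or R) → R = 212.41 kips.
[1] 1.4(87.72) + 0.7(197.53) + 0.3(228.72) = 122.81 + 138.27 + 68.62 = 329.70
[2] 0.9(87.72) - 1.6(197.53) = 78.95 - 316.05 = -237.10
[3] 1.3(87.72) + 0.6(228.72) + 0.6(121.03) + 0.6(212.41) + 0.6(197.53) = 569.85
[4] 1.2(87.72) + 1.6(228.72) + 0.75(197.53) = 105.26 + 365.95 + 148.15 = 619.36
[5] 1.4(87.72) + 1.5(228.72) + 0.7(212.41) = 122.81 + 343.08 + 148.69 = 614.58
[6] 1.35(87.72) = 118.42
Maximum is from combination 4.

619.36 kips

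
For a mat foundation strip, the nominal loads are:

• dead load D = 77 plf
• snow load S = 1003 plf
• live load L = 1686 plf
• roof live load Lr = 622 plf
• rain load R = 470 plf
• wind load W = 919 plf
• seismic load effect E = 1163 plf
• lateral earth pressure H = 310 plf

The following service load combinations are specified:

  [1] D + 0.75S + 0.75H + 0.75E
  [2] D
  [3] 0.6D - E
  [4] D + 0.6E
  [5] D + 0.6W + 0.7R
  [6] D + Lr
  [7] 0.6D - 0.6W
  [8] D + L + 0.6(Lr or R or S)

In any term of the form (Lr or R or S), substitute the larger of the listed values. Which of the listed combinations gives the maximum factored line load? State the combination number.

(Lr or R or S) → S = 1003 plf.
[1] 1.0(77) + 0.75(1003) + 0.75(310) + 0.75(1163) = 1934.00
[2] 1.0(77) = 77.00
[3] 0.6(77) - 1.0(1163) = -1116.80
[4] 1.0(77) + 0.6(1163) = 774.80
[5] 1.0(77) + 0.6(919) + 0.7(470) = 957.40
[6] 1.0(77) + 1.0(622) = 699.00
[7] 0.6(77) - 0.6(919) = -505.20
[8] 1.0(77) + 1.0(1686) + 0.6(1003) = 2364.80
The largest value is 2364.80 plf from combination 8.

Combination 8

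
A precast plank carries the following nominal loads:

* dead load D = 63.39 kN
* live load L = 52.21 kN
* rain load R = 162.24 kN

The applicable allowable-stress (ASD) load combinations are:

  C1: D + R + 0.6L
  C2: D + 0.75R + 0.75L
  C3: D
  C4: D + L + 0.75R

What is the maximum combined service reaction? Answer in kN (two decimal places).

256.96 kN

C1: 1.0(63.39) + 1.0(162.24) + 0.6(52.21) = 256.96
C2: 1.0(63.39) + 0.75(162.24) + 0.75(52.21) = 224.23
C3: 1.0(63.39) = 63.39
C4: 1.0(63.39) + 1.0(52.21) + 0.75(162.24) = 237.28
Combination 1 governs: V = 256.96 kN.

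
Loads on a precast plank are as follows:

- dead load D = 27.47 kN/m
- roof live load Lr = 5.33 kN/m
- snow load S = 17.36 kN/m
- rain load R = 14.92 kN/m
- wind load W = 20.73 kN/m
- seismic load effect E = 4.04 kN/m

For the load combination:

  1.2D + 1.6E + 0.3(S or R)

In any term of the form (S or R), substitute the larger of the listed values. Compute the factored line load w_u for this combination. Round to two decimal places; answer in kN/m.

44.64 kN/m

(S or R) → S = 17.36 kN/m.
1.2(27.47) + 1.6(4.04) + 0.3(17.36) = 44.64
w_u = 44.64 kN/m.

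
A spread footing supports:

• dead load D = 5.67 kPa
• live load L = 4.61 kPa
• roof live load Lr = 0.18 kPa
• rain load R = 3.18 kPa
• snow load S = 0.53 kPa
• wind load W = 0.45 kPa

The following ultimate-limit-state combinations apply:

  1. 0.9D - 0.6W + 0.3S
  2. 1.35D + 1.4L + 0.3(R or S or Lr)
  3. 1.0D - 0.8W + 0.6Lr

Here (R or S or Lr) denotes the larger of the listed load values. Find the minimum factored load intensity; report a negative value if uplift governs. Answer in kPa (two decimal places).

(R or S or Lr) → R = 3.18 kPa.
1. 0.9(5.67) - 0.6(0.45) + 0.3(0.53) = 5.10 - 0.27 + 0.16 = 4.99
2. 1.35(5.67) + 1.4(4.61) + 0.3(3.18) = 15.06
3. 1.0(5.67) - 0.8(0.45) + 0.6(0.18) = 5.67 - 0.36 + 0.11 = 5.42
Combination 1 gives the minimum: 4.99 kPa.

4.99 kPa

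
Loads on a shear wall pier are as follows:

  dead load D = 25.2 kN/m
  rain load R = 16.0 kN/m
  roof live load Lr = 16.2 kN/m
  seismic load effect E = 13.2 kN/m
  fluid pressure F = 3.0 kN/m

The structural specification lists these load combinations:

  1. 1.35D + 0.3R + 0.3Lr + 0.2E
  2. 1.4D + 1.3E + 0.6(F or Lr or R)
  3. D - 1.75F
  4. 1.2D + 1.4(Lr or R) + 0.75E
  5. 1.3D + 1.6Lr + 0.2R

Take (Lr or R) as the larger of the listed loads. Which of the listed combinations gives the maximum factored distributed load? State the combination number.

(F or Lr or R) → Lr = 16.2 kN/m; (Lr or R) → Lr = 16.2 kN/m.
1. 1.35(25.2) + 0.3(16.0) + 0.3(16.2) + 0.2(13.2) = 34.0 + 4.8 + 4.9 + 2.6 = 46.3
2. 1.4(25.2) + 1.3(13.2) + 0.6(16.2) = 35.3 + 17.2 + 9.7 = 62.2
3. 1.0(25.2) - 1.75(3.0) = 20.0
4. 1.2(25.2) + 1.4(16.2) + 0.75(13.2) = 30.2 + 22.7 + 9.9 = 62.8
5. 1.3(25.2) + 1.6(16.2) + 0.2(16.0) = 32.8 + 25.9 + 3.2 = 61.9
The largest value is 62.8 kN/m from combination 4.

Combination 4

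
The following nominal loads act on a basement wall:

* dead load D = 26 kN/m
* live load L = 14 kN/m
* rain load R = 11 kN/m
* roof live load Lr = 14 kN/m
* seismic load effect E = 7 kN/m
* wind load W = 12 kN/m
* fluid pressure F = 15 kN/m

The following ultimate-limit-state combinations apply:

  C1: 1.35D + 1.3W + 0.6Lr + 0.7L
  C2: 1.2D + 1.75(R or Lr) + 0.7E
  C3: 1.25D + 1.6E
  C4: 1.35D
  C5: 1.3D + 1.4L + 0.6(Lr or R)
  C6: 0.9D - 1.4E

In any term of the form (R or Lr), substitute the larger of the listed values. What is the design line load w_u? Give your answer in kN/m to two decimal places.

68.90 kN/m

(R or Lr) → Lr = 14 kN/m; (Lr or R) → Lr = 14 kN/m.
C1: 1.35(26) + 1.3(12) + 0.6(14) + 0.7(14) = 68.90
C2: 1.2(26) + 1.75(14) + 0.7(7) = 60.60
C3: 1.25(26) + 1.6(7) = 43.70
C4: 1.35(26) = 35.10
C5: 1.3(26) + 1.4(14) + 0.6(14) = 61.80
C6: 0.9(26) - 1.4(7) = 13.60
Maximum is from combination 1.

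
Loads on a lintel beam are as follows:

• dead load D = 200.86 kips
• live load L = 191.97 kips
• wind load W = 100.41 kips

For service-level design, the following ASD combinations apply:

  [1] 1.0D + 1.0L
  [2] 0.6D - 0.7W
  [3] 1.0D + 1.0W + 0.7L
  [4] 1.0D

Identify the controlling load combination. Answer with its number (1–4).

Combination 3

[1] 1.0(200.86) + 1.0(191.97) = 200.86 + 191.97 = 392.83
[2] 0.6(200.86) - 0.7(100.41) = 120.52 - 70.29 = 50.23
[3] 1.0(200.86) + 1.0(100.41) + 0.7(191.97) = 200.86 + 100.41 + 134.38 = 435.65
[4] 1.0(200.86) = 200.86
The largest value is 435.65 kips from combination 3.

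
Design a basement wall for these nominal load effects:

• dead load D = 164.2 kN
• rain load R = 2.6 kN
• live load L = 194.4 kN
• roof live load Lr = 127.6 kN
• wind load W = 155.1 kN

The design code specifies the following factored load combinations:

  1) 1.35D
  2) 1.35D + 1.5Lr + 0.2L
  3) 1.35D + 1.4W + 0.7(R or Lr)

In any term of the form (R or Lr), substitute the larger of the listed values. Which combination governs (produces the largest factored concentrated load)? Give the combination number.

Combination 3

(R or Lr) → Lr = 127.6 kN.
1) 1.35(164.2) = 221.67
2) 1.35(164.2) + 1.5(127.6) + 0.2(194.4) = 221.67 + 191.40 + 38.88 = 451.95
3) 1.35(164.2) + 1.4(155.1) + 0.7(127.6) = 221.67 + 217.14 + 89.32 = 528.13
The largest value is 528.13 kN from combination 3.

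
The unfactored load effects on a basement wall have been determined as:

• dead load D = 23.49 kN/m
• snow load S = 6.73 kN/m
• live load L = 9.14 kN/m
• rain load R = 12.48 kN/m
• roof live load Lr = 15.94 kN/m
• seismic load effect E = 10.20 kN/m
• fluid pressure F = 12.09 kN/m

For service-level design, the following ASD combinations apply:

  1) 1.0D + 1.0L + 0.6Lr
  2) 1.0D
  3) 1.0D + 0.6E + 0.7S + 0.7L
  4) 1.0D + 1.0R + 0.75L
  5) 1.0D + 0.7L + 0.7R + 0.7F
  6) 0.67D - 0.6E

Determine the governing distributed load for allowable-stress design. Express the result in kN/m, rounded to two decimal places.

1) 1.0(23.49) + 1.0(9.14) + 0.6(15.94) = 23.49 + 9.14 + 9.56 = 42.19
2) 1.0(23.49) = 23.49
3) 1.0(23.49) + 0.6(10.20) + 0.7(6.73) + 0.7(9.14) = 23.49 + 6.12 + 4.71 + 6.40 = 40.72
4) 1.0(23.49) + 1.0(12.48) + 0.75(9.14) = 23.49 + 12.48 + 6.86 = 42.83
5) 1.0(23.49) + 0.7(9.14) + 0.7(12.48) + 0.7(12.09) = 23.49 + 6.40 + 8.74 + 8.46 = 47.09
6) 0.67(23.49) - 0.6(10.20) = 15.74 - 6.12 = 9.62
The controlling combination is 5, giving 47.09 kN/m.

47.09 kN/m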